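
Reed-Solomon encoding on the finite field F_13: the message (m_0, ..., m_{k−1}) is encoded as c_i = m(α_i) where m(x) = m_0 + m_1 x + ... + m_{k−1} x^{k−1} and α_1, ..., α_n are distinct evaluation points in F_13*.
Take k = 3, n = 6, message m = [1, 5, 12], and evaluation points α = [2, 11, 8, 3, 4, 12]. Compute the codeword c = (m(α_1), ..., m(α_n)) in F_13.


c = [7, 0, 3, 7, 5, 8]

Message polynomial: m(x) = 1 + 5·x + 12·x^2 (mod 13).
For each evaluation point α_i, compute m(α_i) mod 13:
  α_1 = 2: Horner steps 12 → 3 → 7, so m(2) = 7.
  α_2 = 11: Horner steps 12 → 7 → 0, so m(11) = 0.
  α_3 = 8: Horner steps 12 → 10 → 3, so m(8) = 3.
  α_4 = 3: Horner steps 12 → 2 → 7, so m(3) = 7.
  α_5 = 4: Horner steps 12 → 1 → 5, so m(4) = 5.
  α_6 = 12: Horner steps 12 → 6 → 8, so m(12) = 8.
Codeword c = [7, 0, 3, 7, 5, 8] ∈ F_13^6.


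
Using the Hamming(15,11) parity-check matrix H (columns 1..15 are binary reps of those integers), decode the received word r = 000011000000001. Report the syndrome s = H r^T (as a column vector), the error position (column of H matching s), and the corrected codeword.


s = (1, 1, 0, 0)^T, error position = 12, corrected codeword c = 000011000001001

Compute s = H r^T mod 2 one row at a time:
  s_1 = 0 + 0 + 0 + 0 + 0 + 0 + 0 + 1 = 1 ≡ 1 (mod 2).
  s_2 = 0 + 1 + 1 + 0 + 0 + 0 + 0 + 1 = 3 ≡ 1 (mod 2).
  s_3 = 0 + 0 + 1 + 0 + 0 + 0 + 0 + 1 = 2 ≡ 0 (mod 2).
  s_4 = 0 + 0 + 1 + 0 + 0 + 0 + 0 + 1 = 2 ≡ 0 (mod 2).
s = (1, 1, 0, 0)^T — this equals column 12 of H (binary 1100), so error is at position 12.
Correct: flip bit 12 of r = 000011000000001 to get c = 000011000001001.


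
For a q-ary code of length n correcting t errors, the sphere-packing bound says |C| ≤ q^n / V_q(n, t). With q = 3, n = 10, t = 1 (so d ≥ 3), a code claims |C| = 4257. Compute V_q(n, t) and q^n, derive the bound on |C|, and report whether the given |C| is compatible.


V_q(n, t) = 21, q^n = 59049, Hamming bound = 2811, |C| = 4257 > bound (violated).

Step 1: Compute V_q(n, t) = Σ_{j=0}^1 C(n, j) (q−1)^j.
  j = 0: C(10,0)·(2)^0 = 1·1 = 1.
  j = 1: C(10,1)·(2)^1 = 10·2 = 20.
  V_q(n, t) = 1 + 20 = 21.
Step 2: q^n = 3^10 = 59049.
Step 3: Hamming bound ⌊q^n / V_q(n,t)⌋ = ⌊59049/21⌋ = 2811.
Step 4: Compare |C| = 4257 to 2811: violated.
The claimed |C| lies above the Hamming bound, so no 3-ary code of length 10 with d ≥ 3 can have 4257 codewords.


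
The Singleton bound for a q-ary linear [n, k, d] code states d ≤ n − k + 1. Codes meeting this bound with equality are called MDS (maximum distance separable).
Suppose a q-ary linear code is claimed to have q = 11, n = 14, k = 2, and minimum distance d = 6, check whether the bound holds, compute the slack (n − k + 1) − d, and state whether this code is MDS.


Singleton RHS = n − k + 1 = 13, slack = 7, bound satisfied, not MDS.

Singleton bound: d ≤ n − k + 1.
Here n = 14, k = 2, so n − k + 1 = 13.
Given d = 6, check d ≤ 13: YES.
Slack = (n − k + 1) − d = 7.
The code is NOT MDS (slack = 7 > 0).
Description: the claimed parameters are [14, 2, 6]_11; such a code would be non-MDS.


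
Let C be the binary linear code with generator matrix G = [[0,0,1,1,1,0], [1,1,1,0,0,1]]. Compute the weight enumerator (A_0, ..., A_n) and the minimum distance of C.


Weight distribution: A_0 = 1, A_3 = 1, A_4 = 1, A_5 = 1. Minimum distance d = 3.

Enumerate all 2^2 = 4 messages m ∈ F_2^2.
For each, compute codeword c = mG in F_2^6, then tally its weight.
  m = 00 → c = 000000, weight = 0.
  m = 10 → c = 001110, weight = 3.
  m = 01 → c = 111001, weight = 4.
  m = 11 → c = 110111, weight = 5.
Tally weights:
  weight 0: 1 codewords.
  weight 3: 1 codewords.
  weight 4: 1 codewords.
  weight 5: 1 codewords.
Minimum distance d = smallest w > 0 with A_w > 0 = 3.
Sanity: Σ A_w = 4 = 2^2 = 4 ✓.


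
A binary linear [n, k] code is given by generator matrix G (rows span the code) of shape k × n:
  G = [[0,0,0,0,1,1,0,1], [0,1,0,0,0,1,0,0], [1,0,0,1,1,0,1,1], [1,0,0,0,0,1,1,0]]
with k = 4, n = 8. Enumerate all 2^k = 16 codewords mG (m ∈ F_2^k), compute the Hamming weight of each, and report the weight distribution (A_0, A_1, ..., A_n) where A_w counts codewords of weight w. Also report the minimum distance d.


Weight distribution: A_0 = 1, A_1 = 1, A_2 = 1, A_3 = 5, A_4 = 5, A_5 = 1, A_6 = 1, A_7 = 1. Minimum distance d = 1.

Enumerate all 2^4 = 16 messages m ∈ F_2^4.
For each, compute codeword c = mG in F_2^8, then tally its weight.
  m = 0000 → c = 00000000, weight = 0.
  m = 1000 → c = 00001101, weight = 3.
  m = 0100 → c = 01000100, weight = 2.
  m = 1100 → c = 01001001, weight = 3.
  m = 0010 → c = 10011011, weight = 5.
  m = 1010 → c = 10010110, weight = 4.
  m = 0110 → c = 11011111, weight = 7.
  m = 1110 → c = 11010010, weight = 4.
  m = 0001 → c = 10000110, weight = 3.
  m = 1001 → c = 10001011, weight = 4.
  m = 0101 → c = 11000010, weight = 3.
  m = 1101 → c = 11001111, weight = 6.
  m = 0011 → c = 00011101, weight = 4.
  m = 1011 → c = 00010000, weight = 1.
  m = 0111 → c = 01011001, weight = 4.
  m = 1111 → c = 01010100, weight = 3.
Tally weights:
  weight 0: 1 codewords.
  weight 1: 1 codewords.
  weight 2: 1 codewords.
  weight 3: 5 codewords.
  weight 4: 5 codewords.
  weight 5: 1 codewords.
  weight 6: 1 codewords.
  weight 7: 1 codewords.
Minimum distance d = smallest w > 0 with A_w > 0 = 1.
Sanity: Σ A_w = 16 = 2^4 = 16 ✓.


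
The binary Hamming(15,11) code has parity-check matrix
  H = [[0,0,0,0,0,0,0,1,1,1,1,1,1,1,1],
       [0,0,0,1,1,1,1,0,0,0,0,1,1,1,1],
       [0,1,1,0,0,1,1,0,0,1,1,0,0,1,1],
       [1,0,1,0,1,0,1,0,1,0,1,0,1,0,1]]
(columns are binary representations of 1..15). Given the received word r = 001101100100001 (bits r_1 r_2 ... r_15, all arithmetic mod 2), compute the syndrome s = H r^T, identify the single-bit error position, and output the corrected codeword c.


s = (0, 0, 1, 1)^T, error position = 3, corrected codeword c = 000101100100001

Compute s = H r^T mod 2 one row at a time:
  s_1 = 0 + 0 + 1 + 0 + 0 + 0 + 0 + 1 = 2 ≡ 0 (mod 2).
  s_2 = 1 + 0 + 1 + 1 + 0 + 0 + 0 + 1 = 4 ≡ 0 (mod 2).
  s_3 = 0 + 1 + 1 + 1 + 1 + 0 + 0 + 1 = 5 ≡ 1 (mod 2).
  s_4 = 0 + 1 + 0 + 1 + 0 + 0 + 0 + 1 = 3 ≡ 1 (mod 2).
s = (0, 0, 1, 1)^T — this equals column 3 of H (binary 0011), so error is at position 3.
Correct: flip bit 3 of r = 001101100100001 to get c = 000101100100001.


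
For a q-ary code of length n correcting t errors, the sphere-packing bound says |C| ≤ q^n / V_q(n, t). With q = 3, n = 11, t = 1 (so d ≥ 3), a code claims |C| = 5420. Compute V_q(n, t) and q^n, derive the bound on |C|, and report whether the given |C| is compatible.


V_q(n, t) = 23, q^n = 177147, Hamming bound = 7702, |C| = 5420 ≤ bound (satisfied).

Step 1: Compute V_q(n, t) = Σ_{j=0}^1 C(n, j) (q−1)^j.
  j = 0: C(11,0)·(2)^0 = 1·1 = 1.
  j = 1: C(11,1)·(2)^1 = 11·2 = 22.
  V_q(n, t) = 1 + 22 = 23.
Step 2: q^n = 3^11 = 177147.
Step 3: Hamming bound ⌊q^n / V_q(n,t)⌋ = ⌊177147/23⌋ = 7702.
Step 4: Compare |C| = 5420 to 7702: satisfied.
The claimed |C| lies below the Hamming bound.


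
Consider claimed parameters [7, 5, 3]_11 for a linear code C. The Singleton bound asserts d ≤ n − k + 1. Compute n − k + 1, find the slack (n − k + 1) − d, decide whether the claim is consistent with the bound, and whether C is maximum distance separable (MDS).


Singleton RHS = n − k + 1 = 3, slack = 0, bound satisfied, MDS.

Singleton bound: d ≤ n − k + 1.
Here n = 7, k = 5, so n − k + 1 = 3.
Given d = 3, check d ≤ 3: YES.
Slack = (n − k + 1) − d = 0.
The code is MDS (slack = 0).
Description: the claimed parameters are [7, 5, 3]_11; such a code would be MDS (meets Singleton bound).


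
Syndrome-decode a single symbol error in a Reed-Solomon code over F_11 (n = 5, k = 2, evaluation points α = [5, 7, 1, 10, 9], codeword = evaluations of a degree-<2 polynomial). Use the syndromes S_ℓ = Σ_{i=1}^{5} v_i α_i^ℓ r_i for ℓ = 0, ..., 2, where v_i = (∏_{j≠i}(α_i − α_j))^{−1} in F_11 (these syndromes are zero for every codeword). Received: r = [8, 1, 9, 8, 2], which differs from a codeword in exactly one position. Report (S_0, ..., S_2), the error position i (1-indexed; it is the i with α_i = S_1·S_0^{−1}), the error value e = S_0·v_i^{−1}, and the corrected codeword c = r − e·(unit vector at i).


S = (6, 8, 7), error at position 1, error magnitude e = 8, c = [0, 1, 9, 8, 2].

Step 1: column multipliers v_i = (∏_{j≠i}(α_i − α_j))^{−1} mod 11.
  i = 1 (α = 5): (5−7)(5−1)(5−10)(5−9) = (−2)·4·(−5)·(−4) = −160 ≡ 5, so v_1 = 5^{−1} = 9 (mod 11).
  i = 2 (α = 7): (7−5)(7−1)(7−10)(7−9) = 2·6·(−3)·(−2) = 72 ≡ 6, so v_2 = 6^{−1} = 2 (mod 11).
  i = 3 (α = 1): (1−5)(1−7)(1−10)(1−9) = (−4)·(−6)·(−9)·(−8) = 1728 ≡ 1, so v_3 = 1^{−1} = 1 (mod 11).
  i = 4 (α = 10): (10−5)(10−7)(10−1)(10−9) = 5·3·9·1 = 135 ≡ 3, so v_4 = 3^{−1} = 4 (mod 11).
  i = 5 (α = 9): (9−5)(9−7)(9−1)(9−10) = 4·2·8·(−1) = −64 ≡ 2, so v_5 = 2^{−1} = 6 (mod 11).
  v = [9, 2, 1, 4, 6].
Step 2: syndromes of r = [8, 1, 9, 8, 2] (all sums mod 11).
  S_0 = Σ v_i r_i = 9·8 + 2·1 + 1·9 + 4·8 + 6·2 = 127 ≡ 6.
  S_1 = Σ v_i α_i r_i = 9·5·8 + 2·7·1 + 1·1·9 + 4·10·8 + 6·9·2 = 811 ≡ 8.
  α_i^2 mod 11 = [3, 5, 1, 1, 4].
  S_2 = Σ v_i α_i^2 r_i = 9·3·8 + 2·5·1 + 1·1·9 + 4·1·8 + 6·4·2 = 315 ≡ 7.
  S = (6, 8, 7) ≠ 0, so r is not a codeword (an error is present).
Step 3: locate the error. For a single error e at position i, S_ℓ = v_i·e·α_i^ℓ, so α_err = S_1/S_0.
  S_0^{−1} = 6^{−1} = 2 (mod 11), so α_err = 8·2 = 16 ≡ 5 = α_1. Error position i = 1.
  Consistency check: S_2/S_1 = 7·7 = 49 ≡ 5 = α_err ✓ (single-error assumption holds).
Step 4: error magnitude e = S_0/v_1 = S_0·∏_{j≠1}(α_1 − α_j) = 6·5 = 30 ≡ 8 (mod 11).
Step 5: correct position 1: c_1 = r_1 − e = 8 − 8 ≡ 0 (mod 11). Hence c = [0, 1, 9, 8, 2].
  Check: interpolating c through the α_i gives m(x) = 3 + 6·x (degree < 2) with m(α_i) = c_i for every i, so c is indeed a codeword.


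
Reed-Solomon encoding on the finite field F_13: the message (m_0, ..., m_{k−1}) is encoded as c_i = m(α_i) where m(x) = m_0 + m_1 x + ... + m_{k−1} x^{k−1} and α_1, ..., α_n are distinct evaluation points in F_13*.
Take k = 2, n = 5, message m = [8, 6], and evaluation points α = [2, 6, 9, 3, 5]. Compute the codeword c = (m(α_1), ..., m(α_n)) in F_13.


c = [7, 5, 10, 0, 12]

Message polynomial: m(x) = 8 + 6·x (mod 13).
For each evaluation point α_i, compute m(α_i) mod 13:
  α_1 = 2: Horner steps 6 → 7, so m(2) = 7.
  α_2 = 6: Horner steps 6 → 5, so m(6) = 5.
  α_3 = 9: Horner steps 6 → 10, so m(9) = 10.
  α_4 = 3: Horner steps 6 → 0, so m(3) = 0.
  α_5 = 5: Horner steps 6 → 12, so m(5) = 12.
Codeword c = [7, 5, 10, 0, 12] ∈ F_13^5.


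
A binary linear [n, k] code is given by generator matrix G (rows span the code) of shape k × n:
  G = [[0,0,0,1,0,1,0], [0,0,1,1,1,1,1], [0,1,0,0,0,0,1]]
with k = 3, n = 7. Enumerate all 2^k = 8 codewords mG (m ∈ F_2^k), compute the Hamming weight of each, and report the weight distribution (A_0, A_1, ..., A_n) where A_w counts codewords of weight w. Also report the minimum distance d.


Weight distribution: A_0 = 1, A_2 = 2, A_3 = 2, A_4 = 1, A_5 = 2. Minimum distance d = 2.

Enumerate all 2^3 = 8 messages m ∈ F_2^3.
For each, compute codeword c = mG in F_2^7, then tally its weight.
  m = 000 → c = 0000000, weight = 0.
  m = 100 → c = 0001010, weight = 2.
  m = 010 → c = 0011111, weight = 5.
  m = 110 → c = 0010101, weight = 3.
  m = 001 → c = 0100001, weight = 2.
  m = 101 → c = 0101011, weight = 4.
  m = 011 → c = 0111110, weight = 5.
  m = 111 → c = 0110100, weight = 3.
Tally weights:
  weight 0: 1 codewords.
  weight 2: 2 codewords.
  weight 3: 2 codewords.
  weight 4: 1 codewords.
  weight 5: 2 codewords.
Minimum distance d = smallest w > 0 with A_w > 0 = 2.
Sanity: Σ A_w = 8 = 2^3 = 8 ✓.


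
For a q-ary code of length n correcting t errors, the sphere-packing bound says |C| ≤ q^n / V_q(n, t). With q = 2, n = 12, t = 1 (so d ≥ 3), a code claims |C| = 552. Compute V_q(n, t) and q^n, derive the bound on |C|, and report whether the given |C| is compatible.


V_q(n, t) = 13, q^n = 4096, Hamming bound = 315, |C| = 552 > bound (violated).

Step 1: Compute V_q(n, t) = Σ_{j=0}^1 C(n, j) (q−1)^j.
  j = 0: C(12,0)·(1)^0 = 1·1 = 1.
  j = 1: C(12,1)·(1)^1 = 12·1 = 12.
  V_q(n, t) = 1 + 12 = 13.
Step 2: q^n = 2^12 = 4096.
Step 3: Hamming bound ⌊q^n / V_q(n,t)⌋ = ⌊4096/13⌋ = 315.
Step 4: Compare |C| = 552 to 315: violated.
The claimed |C| lies above the Hamming bound, so no 2-ary code of length 12 with d ≥ 3 can have 552 codewords.


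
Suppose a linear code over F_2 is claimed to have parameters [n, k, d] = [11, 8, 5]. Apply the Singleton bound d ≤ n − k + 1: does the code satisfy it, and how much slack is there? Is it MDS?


Singleton RHS = n − k + 1 = 4, slack = -1, bound violated (no such code; not MDS).

Singleton bound: d ≤ n − k + 1.
Here n = 11, k = 8, so n − k + 1 = 4.
Given d = 5, check d ≤ 4: NO.
Slack = (n − k + 1) − d = -1.
The slack is negative: d = 5 exceeds n − k + 1 = 4 by 1, so the Singleton bound is violated and no linear [11, 8, 5]_2 code can exist. In particular it is not MDS (MDS requires d = n − k + 1 exactly).
Description: the claimed parameters are [11, 8, 5]_2; such a code would be impossible (violates the Singleton bound).


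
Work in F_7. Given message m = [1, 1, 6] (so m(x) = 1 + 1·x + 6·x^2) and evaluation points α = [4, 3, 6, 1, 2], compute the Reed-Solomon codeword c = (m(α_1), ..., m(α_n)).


c = [3, 2, 6, 1, 6]

Message polynomial: m(x) = 1 + 1·x + 6·x^2 (mod 7).
For each evaluation point α_i, compute m(α_i) mod 7:
  α_1 = 4: Horner steps 6 → 4 → 3, so m(4) = 3.
  α_2 = 3: Horner steps 6 → 5 → 2, so m(3) = 2.
  α_3 = 6: Horner steps 6 → 2 → 6, so m(6) = 6.
  α_4 = 1: Horner steps 6 → 0 → 1, so m(1) = 1.
  α_5 = 2: Horner steps 6 → 6 → 6, so m(2) = 6.
Codeword c = [3, 2, 6, 1, 6] ∈ F_7^5.


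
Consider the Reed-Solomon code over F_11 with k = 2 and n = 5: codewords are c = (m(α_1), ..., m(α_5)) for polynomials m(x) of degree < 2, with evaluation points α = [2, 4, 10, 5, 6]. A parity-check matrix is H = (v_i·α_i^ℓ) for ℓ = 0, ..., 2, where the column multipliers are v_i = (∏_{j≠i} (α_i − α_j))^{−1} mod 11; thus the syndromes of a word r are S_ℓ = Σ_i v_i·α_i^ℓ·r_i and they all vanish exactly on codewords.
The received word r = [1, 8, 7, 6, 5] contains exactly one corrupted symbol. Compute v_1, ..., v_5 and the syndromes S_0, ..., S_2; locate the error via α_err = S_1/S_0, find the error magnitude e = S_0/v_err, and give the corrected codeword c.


S = (1, 6, 3), error at position 5, error magnitude e = 1, c = [1, 8, 7, 6, 4].

Step 1: column multipliers v_i = (∏_{j≠i}(α_i − α_j))^{−1} mod 11.
  i = 1 (α = 2): (2−4)(2−10)(2−5)(2−6) = (−2)·(−8)·(−3)·(−4) = 192 ≡ 5, so v_1 = 5^{−1} = 9 (mod 11).
  i = 2 (α = 4): (4−2)(4−10)(4−5)(4−6) = 2·(−6)·(−1)·(−2) = −24 ≡ 9, so v_2 = 9^{−1} = 5 (mod 11).
  i = 3 (α = 10): (10−2)(10−4)(10−5)(10−6) = 8·6·5·4 = 960 ≡ 3, so v_3 = 3^{−1} = 4 (mod 11).
  i = 4 (α = 5): (5−2)(5−4)(5−10)(5−6) = 3·1·(−5)·(−1) = 15 ≡ 4, so v_4 = 4^{−1} = 3 (mod 11).
  i = 5 (α = 6): (6−2)(6−4)(6−10)(6−5) = 4·2·(−4)·1 = −32 ≡ 1, so v_5 = 1^{−1} = 1 (mod 11).
  v = [9, 5, 4, 3, 1].
Step 2: syndromes of r = [1, 8, 7, 6, 5] (all sums mod 11).
  S_0 = Σ v_i r_i = 9·1 + 5·8 + 4·7 + 3·6 + 1·5 = 100 ≡ 1.
  S_1 = Σ v_i α_i r_i = 9·2·1 + 5·4·8 + 4·10·7 + 3·5·6 + 1·6·5 = 578 ≡ 6.
  α_i^2 mod 11 = [4, 5, 1, 3, 3].
  S_2 = Σ v_i α_i^2 r_i = 9·4·1 + 5·5·8 + 4·1·7 + 3·3·6 + 1·3·5 = 333 ≡ 3.
  S = (1, 6, 3) ≠ 0, so r is not a codeword (an error is present).
Step 3: locate the error. For a single error e at position i, S_ℓ = v_i·e·α_i^ℓ, so α_err = S_1/S_0.
  S_0^{−1} = 1^{−1} = 1 (mod 11), so α_err = 6·1 = 6 ≡ 6 = α_5. Error position i = 5.
  Consistency check: S_2/S_1 = 3·2 = 6 ≡ 6 = α_err ✓ (single-error assumption holds).
Step 4: error magnitude e = S_0/v_5 = S_0·∏_{j≠5}(α_5 − α_j) = 1·1 = 1 ≡ 1 (mod 11).
Step 5: correct position 5: c_5 = r_5 − e = 5 − 1 ≡ 4 (mod 11). Hence c = [1, 8, 7, 6, 4].
  Check: interpolating c through the α_i gives m(x) = 5 + 9·x (degree < 2) with m(α_i) = c_i for every i, so c is indeed a codeword.


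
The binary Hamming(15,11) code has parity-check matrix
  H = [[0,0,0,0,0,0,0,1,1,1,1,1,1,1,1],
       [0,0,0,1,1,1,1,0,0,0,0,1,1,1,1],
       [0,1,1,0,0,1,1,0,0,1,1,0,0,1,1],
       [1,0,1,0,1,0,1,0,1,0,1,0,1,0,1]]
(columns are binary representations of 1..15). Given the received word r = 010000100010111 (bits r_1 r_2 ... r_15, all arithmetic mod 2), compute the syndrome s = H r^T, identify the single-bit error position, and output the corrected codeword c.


s = (0, 0, 1, 0)^T, error position = 2, corrected codeword c = 000000100010111

Compute s = H r^T mod 2 one row at a time:
  s_1 = 0 + 0 + 0 + 1 + 0 + 1 + 1 + 1 = 4 ≡ 0 (mod 2).
  s_2 = 0 + 0 + 0 + 1 + 0 + 1 + 1 + 1 = 4 ≡ 0 (mod 2).
  s_3 = 1 + 0 + 0 + 1 + 0 + 1 + 1 + 1 = 5 ≡ 1 (mod 2).
  s_4 = 0 + 0 + 0 + 1 + 0 + 1 + 1 + 1 = 4 ≡ 0 (mod 2).
s = (0, 0, 1, 0)^T — this equals column 2 of H (binary 0010), so error is at position 2.
Correct: flip bit 2 of r = 010000100010111 to get c = 000000100010111.


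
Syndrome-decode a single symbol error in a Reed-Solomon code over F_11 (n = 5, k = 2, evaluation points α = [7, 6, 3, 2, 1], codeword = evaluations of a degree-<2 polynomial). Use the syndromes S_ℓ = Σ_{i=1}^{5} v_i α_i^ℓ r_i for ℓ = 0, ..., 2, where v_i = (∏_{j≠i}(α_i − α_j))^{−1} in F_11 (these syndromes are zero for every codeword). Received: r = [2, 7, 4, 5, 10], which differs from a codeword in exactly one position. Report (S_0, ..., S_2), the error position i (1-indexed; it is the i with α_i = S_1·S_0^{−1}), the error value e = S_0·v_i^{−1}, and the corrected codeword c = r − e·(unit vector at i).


S = (2, 6, 7), error at position 3, error magnitude e = 4, c = [2, 7, 0, 5, 10].

Step 1: column multipliers v_i = (∏_{j≠i}(α_i − α_j))^{−1} mod 11.
  i = 1 (α = 7): (7−6)(7−3)(7−2)(7−1) = 1·4·5·6 = 120 ≡ 10, so v_1 = 10^{−1} = 10 (mod 11).
  i = 2 (α = 6): (6−7)(6−3)(6−2)(6−1) = (−1)·3·4·5 = −60 ≡ 6, so v_2 = 6^{−1} = 2 (mod 11).
  i = 3 (α = 3): (3−7)(3−6)(3−2)(3−1) = (−4)·(−3)·1·2 = 24 ≡ 2, so v_3 = 2^{−1} = 6 (mod 11).
  i = 4 (α = 2): (2−7)(2−6)(2−3)(2−1) = (−5)·(−4)·(−1)·1 = −20 ≡ 2, so v_4 = 2^{−1} = 6 (mod 11).
  i = 5 (α = 1): (1−7)(1−6)(1−3)(1−2) = (−6)·(−5)·(−2)·(−1) = 60 ≡ 5, so v_5 = 5^{−1} = 9 (mod 11).
  v = [10, 2, 6, 6, 9].
Step 2: syndromes of r = [2, 7, 4, 5, 10] (all sums mod 11).
  S_0 = Σ v_i r_i = 10·2 + 2·7 + 6·4 + 6·5 + 9·10 = 178 ≡ 2.
  S_1 = Σ v_i α_i r_i = 10·7·2 + 2·6·7 + 6·3·4 + 6·2·5 + 9·1·10 = 446 ≡ 6.
  α_i^2 mod 11 = [5, 3, 9, 4, 1].
  S_2 = Σ v_i α_i^2 r_i = 10·5·2 + 2·3·7 + 6·9·4 + 6·4·5 + 9·1·10 = 568 ≡ 7.
  S = (2, 6, 7) ≠ 0, so r is not a codeword (an error is present).
Step 3: locate the error. For a single error e at position i, S_ℓ = v_i·e·α_i^ℓ, so α_err = S_1/S_0.
  S_0^{−1} = 2^{−1} = 6 (mod 11), so α_err = 6·6 = 36 ≡ 3 = α_3. Error position i = 3.
  Consistency check: S_2/S_1 = 7·2 = 14 ≡ 3 = α_err ✓ (single-error assumption holds).
Step 4: error magnitude e = S_0/v_3 = S_0·∏_{j≠3}(α_3 − α_j) = 2·2 = 4 ≡ 4 (mod 11).
Step 5: correct position 3: c_3 = r_3 − e = 4 − 4 ≡ 0 (mod 11). Hence c = [2, 7, 0, 5, 10].
  Check: interpolating c through the α_i gives m(x) = 4 + 6·x (degree < 2) with m(α_i) = c_i for every i, so c is indeed a codeword.


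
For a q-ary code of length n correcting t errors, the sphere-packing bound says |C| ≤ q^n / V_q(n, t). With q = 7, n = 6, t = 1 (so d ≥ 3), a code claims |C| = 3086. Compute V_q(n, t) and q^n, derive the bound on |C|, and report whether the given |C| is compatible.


V_q(n, t) = 37, q^n = 117649, Hamming bound = 3179, |C| = 3086 ≤ bound (satisfied).

Step 1: Compute V_q(n, t) = Σ_{j=0}^1 C(n, j) (q−1)^j.
  j = 0: C(6,0)·(6)^0 = 1·1 = 1.
  j = 1: C(6,1)·(6)^1 = 6·6 = 36.
  V_q(n, t) = 1 + 36 = 37.
Step 2: q^n = 7^6 = 117649.
Step 3: Hamming bound ⌊q^n / V_q(n,t)⌋ = ⌊117649/37⌋ = 3179.
Step 4: Compare |C| = 3086 to 3179: satisfied.
The claimed |C| lies below the Hamming bound.


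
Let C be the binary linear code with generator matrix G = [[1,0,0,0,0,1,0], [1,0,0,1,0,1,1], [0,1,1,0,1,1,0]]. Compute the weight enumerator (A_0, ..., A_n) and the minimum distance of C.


Weight distribution: A_0 = 1, A_2 = 2, A_4 = 3, A_6 = 2. Minimum distance d = 2.

Enumerate all 2^3 = 8 messages m ∈ F_2^3.
For each, compute codeword c = mG in F_2^7, then tally its weight.
  m = 000 → c = 0000000, weight = 0.
  m = 100 → c = 1000010, weight = 2.
  m = 010 → c = 1001011, weight = 4.
  m = 110 → c = 0001001, weight = 2.
  m = 001 → c = 0110110, weight = 4.
  m = 101 → c = 1110100, weight = 4.
  m = 011 → c = 1111101, weight = 6.
  m = 111 → c = 0111111, weight = 6.
Tally weights:
  weight 0: 1 codewords.
  weight 2: 2 codewords.
  weight 4: 3 codewords.
  weight 6: 2 codewords.
Minimum distance d = smallest w > 0 with A_w > 0 = 2.
Sanity: Σ A_w = 8 = 2^3 = 8 ✓.


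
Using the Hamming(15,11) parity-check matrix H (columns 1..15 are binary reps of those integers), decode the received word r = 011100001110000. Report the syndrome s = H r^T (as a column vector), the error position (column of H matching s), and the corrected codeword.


s = (1, 1, 0, 1)^T, error position = 13, corrected codeword c = 011100001110100

Compute s = H r^T mod 2 one row at a time:
  s_1 = 0 + 1 + 1 + 1 + 0 + 0 + 0 + 0 = 3 ≡ 1 (mod 2).
  s_2 = 1 + 0 + 0 + 0 + 0 + 0 + 0 + 0 = 1 ≡ 1 (mod 2).
  s_3 = 1 + 1 + 0 + 0 + 1 + 1 + 0 + 0 = 4 ≡ 0 (mod 2).
  s_4 = 0 + 1 + 0 + 0 + 1 + 1 + 0 + 0 = 3 ≡ 1 (mod 2).
s = (1, 1, 0, 1)^T — this equals column 13 of H (binary 1101), so error is at position 13.
Correct: flip bit 13 of r = 011100001110000 to get c = 011100001110100.


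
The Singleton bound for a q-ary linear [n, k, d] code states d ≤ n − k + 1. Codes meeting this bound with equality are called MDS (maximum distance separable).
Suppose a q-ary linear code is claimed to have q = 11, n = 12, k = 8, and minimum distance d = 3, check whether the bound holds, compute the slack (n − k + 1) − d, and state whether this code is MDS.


Singleton RHS = n − k + 1 = 5, slack = 2, bound satisfied, not MDS.

Singleton bound: d ≤ n − k + 1.
Here n = 12, k = 8, so n − k + 1 = 5.
Given d = 3, check d ≤ 5: YES.
Slack = (n − k + 1) − d = 2.
The code is NOT MDS (slack = 2 > 0).
Description: the claimed parameters are [12, 8, 3]_11; such a code would be non-MDS.


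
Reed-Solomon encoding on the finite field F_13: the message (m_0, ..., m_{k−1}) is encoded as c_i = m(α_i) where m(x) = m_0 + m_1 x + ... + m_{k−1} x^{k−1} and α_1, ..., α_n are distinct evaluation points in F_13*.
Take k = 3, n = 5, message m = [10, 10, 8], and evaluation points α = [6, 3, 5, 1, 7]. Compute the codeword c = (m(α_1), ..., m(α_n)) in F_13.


c = [7, 8, 0, 2, 4]

Message polynomial: m(x) = 10 + 10·x + 8·x^2 (mod 13).
For each evaluation point α_i, compute m(α_i) mod 13:
  α_1 = 6: Horner steps 8 → 6 → 7, so m(6) = 7.
  α_2 = 3: Horner steps 8 → 8 → 8, so m(3) = 8.
  α_3 = 5: Horner steps 8 → 11 → 0, so m(5) = 0.
  α_4 = 1: Horner steps 8 → 5 → 2, so m(1) = 2.
  α_5 = 7: Horner steps 8 → 1 → 4, so m(7) = 4.
Codeword c = [7, 8, 0, 2, 4] ∈ F_13^5.


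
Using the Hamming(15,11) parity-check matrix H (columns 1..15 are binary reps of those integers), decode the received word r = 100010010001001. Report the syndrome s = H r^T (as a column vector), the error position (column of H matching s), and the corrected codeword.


s = (1, 1, 1, 1)^T, error position = 15, corrected codeword c = 100010010001000

Compute s = H r^T mod 2 one row at a time:
  s_1 = 1 + 0 + 0 + 0 + 1 + 0 + 0 + 1 = 3 ≡ 1 (mod 2).
  s_2 = 0 + 1 + 0 + 0 + 1 + 0 + 0 + 1 = 3 ≡ 1 (mod 2).
  s_3 = 0 + 0 + 0 + 0 + 0 + 0 + 0 + 1 = 1 ≡ 1 (mod 2).
  s_4 = 1 + 0 + 1 + 0 + 0 + 0 + 0 + 1 = 3 ≡ 1 (mod 2).
s = (1, 1, 1, 1)^T — this equals column 15 of H (binary 1111), so error is at position 15.
Correct: flip bit 15 of r = 100010010001001 to get c = 100010010001000.


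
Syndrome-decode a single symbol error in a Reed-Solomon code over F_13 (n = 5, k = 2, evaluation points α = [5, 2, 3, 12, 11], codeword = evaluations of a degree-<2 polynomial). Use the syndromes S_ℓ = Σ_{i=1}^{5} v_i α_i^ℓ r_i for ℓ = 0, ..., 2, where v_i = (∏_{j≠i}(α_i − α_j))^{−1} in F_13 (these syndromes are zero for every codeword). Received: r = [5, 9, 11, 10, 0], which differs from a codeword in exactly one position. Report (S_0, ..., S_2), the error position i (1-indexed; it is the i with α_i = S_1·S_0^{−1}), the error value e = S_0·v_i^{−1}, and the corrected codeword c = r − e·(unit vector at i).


S = (6, 12, 11), error at position 2, error magnitude e = 8, c = [5, 1, 11, 10, 0].

Step 1: column multipliers v_i = (∏_{j≠i}(α_i − α_j))^{−1} mod 13.
  i = 1 (α = 5): (5−2)(5−3)(5−12)(5−11) = 3·2·(−7)·(−6) = 252 ≡ 5, so v_1 = 5^{−1} = 8 (mod 13).
  i = 2 (α = 2): (2−5)(2−3)(2−12)(2−11) = (−3)·(−1)·(−10)·(−9) = 270 ≡ 10, so v_2 = 10^{−1} = 4 (mod 13).
  i = 3 (α = 3): (3−5)(3−2)(3−12)(3−11) = (−2)·1·(−9)·(−8) = −144 ≡ 12, so v_3 = 12^{−1} = 12 (mod 13).
  i = 4 (α = 12): (12−5)(12−2)(12−3)(12−11) = 7·10·9·1 = 630 ≡ 6, so v_4 = 6^{−1} = 11 (mod 13).
  i = 5 (α = 11): (11−5)(11−2)(11−3)(11−12) = 6·9·8·(−1) = −432 ≡ 10, so v_5 = 10^{−1} = 4 (mod 13).
  v = [8, 4, 12, 11, 4].
Step 2: syndromes of r = [5, 9, 11, 10, 0] (all sums mod 13).
  S_0 = Σ v_i r_i = 8·5 + 4·9 + 12·11 + 11·10 + 4·0 = 318 ≡ 6.
  S_1 = Σ v_i α_i r_i = 8·5·5 + 4·2·9 + 12·3·11 + 11·12·10 + 4·11·0 = 1988 ≡ 12.
  α_i^2 mod 13 = [12, 4, 9, 1, 4].
  S_2 = Σ v_i α_i^2 r_i = 8·12·5 + 4·4·9 + 12·9·11 + 11·1·10 + 4·4·0 = 1922 ≡ 11.
  S = (6, 12, 11) ≠ 0, so r is not a codeword (an error is present).
Step 3: locate the error. For a single error e at position i, S_ℓ = v_i·e·α_i^ℓ, so α_err = S_1/S_0.
  S_0^{−1} = 6^{−1} = 11 (mod 13), so α_err = 12·11 = 132 ≡ 2 = α_2. Error position i = 2.
  Consistency check: S_2/S_1 = 11·12 = 132 ≡ 2 = α_err ✓ (single-error assumption holds).
Step 4: error magnitude e = S_0/v_2 = S_0·∏_{j≠2}(α_2 − α_j) = 6·10 = 60 ≡ 8 (mod 13).
Step 5: correct position 2: c_2 = r_2 − e = 9 − 8 ≡ 1 (mod 13). Hence c = [5, 1, 11, 10, 0].
  Check: interpolating c through the α_i gives m(x) = 7 + 10·x (degree < 2) with m(α_i) = c_i for every i, so c is indeed a codeword.


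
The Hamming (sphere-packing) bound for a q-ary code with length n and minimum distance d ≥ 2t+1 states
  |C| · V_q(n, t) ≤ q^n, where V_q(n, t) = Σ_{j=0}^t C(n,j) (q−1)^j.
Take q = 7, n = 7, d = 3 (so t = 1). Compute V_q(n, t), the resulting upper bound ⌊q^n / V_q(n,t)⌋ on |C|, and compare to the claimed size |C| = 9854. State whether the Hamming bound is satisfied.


V_q(n, t) = 43, q^n = 823543, Hamming bound = 19152, |C| = 9854 ≤ bound (satisfied).

Step 1: Compute V_q(n, t) = Σ_{j=0}^1 C(n, j) (q−1)^j.
  j = 0: C(7,0)·(6)^0 = 1·1 = 1.
  j = 1: C(7,1)·(6)^1 = 7·6 = 42.
  V_q(n, t) = 1 + 42 = 43.
Step 2: q^n = 7^7 = 823543.
Step 3: Hamming bound ⌊q^n / V_q(n,t)⌋ = ⌊823543/43⌋ = 19152.
Step 4: Compare |C| = 9854 to 19152: satisfied.
The claimed |C| lies below the Hamming bound.


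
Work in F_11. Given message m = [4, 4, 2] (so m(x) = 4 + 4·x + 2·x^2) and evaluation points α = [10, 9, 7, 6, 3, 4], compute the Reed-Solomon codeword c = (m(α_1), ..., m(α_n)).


c = [2, 4, 9, 1, 1, 8]

Message polynomial: m(x) = 4 + 4·x + 2·x^2 (mod 11).
For each evaluation point α_i, compute m(α_i) mod 11:
  α_1 = 10: Horner steps 2 → 2 → 2, so m(10) = 2.
  α_2 = 9: Horner steps 2 → 0 → 4, so m(9) = 4.
  α_3 = 7: Horner steps 2 → 7 → 9, so m(7) = 9.
  α_4 = 6: Horner steps 2 → 5 → 1, so m(6) = 1.
  α_5 = 3: Horner steps 2 → 10 → 1, so m(3) = 1.
  α_6 = 4: Horner steps 2 → 1 → 8, so m(4) = 8.
Codeword c = [2, 4, 9, 1, 1, 8] ∈ F_11^6.


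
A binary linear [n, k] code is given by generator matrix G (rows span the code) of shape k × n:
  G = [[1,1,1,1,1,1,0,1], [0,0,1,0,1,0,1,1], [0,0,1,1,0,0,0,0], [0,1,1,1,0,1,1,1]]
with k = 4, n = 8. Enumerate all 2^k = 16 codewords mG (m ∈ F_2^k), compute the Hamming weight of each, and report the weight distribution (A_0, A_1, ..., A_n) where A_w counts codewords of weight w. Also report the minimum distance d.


Weight distribution: A_0 = 1, A_2 = 1, A_3 = 3, A_4 = 5, A_5 = 4, A_6 = 1, A_7 = 1. Minimum distance d = 2.

Enumerate all 2^4 = 16 messages m ∈ F_2^4.
For each, compute codeword c = mG in F_2^8, then tally its weight.
  m = 0000 → c = 00000000, weight = 0.
  m = 1000 → c = 11111101, weight = 7.
  m = 0100 → c = 00101011, weight = 4.
  m = 1100 → c = 11010110, weight = 5.
  m = 0010 → c = 00110000, weight = 2.
  m = 1010 → c = 11001101, weight = 5.
  m = 0110 → c = 00011011, weight = 4.
  m = 1110 → c = 11100110, weight = 5.
  m = 0001 → c = 01110111, weight = 6.
  m = 1001 → c = 10001010, weight = 3.
  m = 0101 → c = 01011100, weight = 4.
  m = 1101 → c = 10100001, weight = 3.
  m = 0011 → c = 01000111, weight = 4.
  m = 1011 → c = 10111010, weight = 5.
  m = 0111 → c = 01101100, weight = 4.
  m = 1111 → c = 10010001, weight = 3.
Tally weights:
  weight 0: 1 codewords.
  weight 2: 1 codewords.
  weight 3: 3 codewords.
  weight 4: 5 codewords.
  weight 5: 4 codewords.
  weight 6: 1 codewords.
  weight 7: 1 codewords.
Minimum distance d = smallest w > 0 with A_w > 0 = 2.
Sanity: Σ A_w = 16 = 2^4 = 16 ✓.


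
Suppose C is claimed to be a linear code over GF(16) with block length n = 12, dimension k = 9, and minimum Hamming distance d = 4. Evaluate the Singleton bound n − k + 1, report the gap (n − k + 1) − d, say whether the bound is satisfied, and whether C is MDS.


Singleton RHS = n − k + 1 = 4, slack = 0, bound satisfied, MDS.

Singleton bound: d ≤ n − k + 1.
Here n = 12, k = 9, so n − k + 1 = 4.
Given d = 4, check d ≤ 4: YES.
Slack = (n − k + 1) − d = 0.
The code is MDS (slack = 0).
Description: the claimed parameters are [12, 9, 4]_16; such a code would be MDS (meets Singleton bound).


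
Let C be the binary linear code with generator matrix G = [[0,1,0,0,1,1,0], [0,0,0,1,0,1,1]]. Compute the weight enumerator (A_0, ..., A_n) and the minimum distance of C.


Weight distribution: A_0 = 1, A_3 = 2, A_4 = 1. Minimum distance d = 3.

Enumerate all 2^2 = 4 messages m ∈ F_2^2.
For each, compute codeword c = mG in F_2^7, then tally its weight.
  m = 00 → c = 0000000, weight = 0.
  m = 10 → c = 0100110, weight = 3.
  m = 01 → c = 0001011, weight = 3.
  m = 11 → c = 0101101, weight = 4.
Tally weights:
  weight 0: 1 codewords.
  weight 3: 2 codewords.
  weight 4: 1 codewords.
Minimum distance d = smallest w > 0 with A_w > 0 = 3.
Sanity: Σ A_w = 4 = 2^2 = 4 ✓.


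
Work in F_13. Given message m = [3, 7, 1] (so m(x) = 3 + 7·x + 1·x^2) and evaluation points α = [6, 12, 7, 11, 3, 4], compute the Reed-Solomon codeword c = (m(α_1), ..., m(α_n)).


c = [3, 10, 10, 6, 7, 8]

Message polynomial: m(x) = 3 + 7·x + 1·x^2 (mod 13).
For each evaluation point α_i, compute m(α_i) mod 13:
  α_1 = 6: Horner steps 1 → 0 → 3, so m(6) = 3.
  α_2 = 12: Horner steps 1 → 6 → 10, so m(12) = 10.
  α_3 = 7: Horner steps 1 → 1 → 10, so m(7) = 10.
  α_4 = 11: Horner steps 1 → 5 → 6, so m(11) = 6.
  α_5 = 3: Horner steps 1 → 10 → 7, so m(3) = 7.
  α_6 = 4: Horner steps 1 → 11 → 8, so m(4) = 8.
Codeword c = [3, 10, 10, 6, 7, 8] ∈ F_13^6.


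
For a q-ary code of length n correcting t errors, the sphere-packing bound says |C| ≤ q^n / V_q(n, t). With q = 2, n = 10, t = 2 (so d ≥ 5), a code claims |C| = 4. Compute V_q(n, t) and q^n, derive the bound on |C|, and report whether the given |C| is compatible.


V_q(n, t) = 56, q^n = 1024, Hamming bound = 18, |C| = 4 ≤ bound (satisfied).

Step 1: Compute V_q(n, t) = Σ_{j=0}^2 C(n, j) (q−1)^j.
  j = 0: C(10,0)·(1)^0 = 1·1 = 1.
  j = 1: C(10,1)·(1)^1 = 10·1 = 10.
  j = 2: C(10,2)·(1)^2 = 45·1 = 45.
  V_q(n, t) = 1 + 10 + 45 = 56.
Step 2: q^n = 2^10 = 1024.
Step 3: Hamming bound ⌊q^n / V_q(n,t)⌋ = ⌊1024/56⌋ = 18.
Step 4: Compare |C| = 4 to 18: satisfied.
The claimed |C| lies below the Hamming bound.


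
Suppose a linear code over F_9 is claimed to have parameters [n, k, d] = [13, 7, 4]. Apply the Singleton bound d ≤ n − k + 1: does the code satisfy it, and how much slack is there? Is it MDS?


Singleton RHS = n − k + 1 = 7, slack = 3, bound satisfied, not MDS.

Singleton bound: d ≤ n − k + 1.
Here n = 13, k = 7, so n − k + 1 = 7.
Given d = 4, check d ≤ 7: YES.
Slack = (n − k + 1) − d = 3.
The code is NOT MDS (slack = 3 > 0).
Description: the claimed parameters are [13, 7, 4]_9; such a code would be non-MDS.


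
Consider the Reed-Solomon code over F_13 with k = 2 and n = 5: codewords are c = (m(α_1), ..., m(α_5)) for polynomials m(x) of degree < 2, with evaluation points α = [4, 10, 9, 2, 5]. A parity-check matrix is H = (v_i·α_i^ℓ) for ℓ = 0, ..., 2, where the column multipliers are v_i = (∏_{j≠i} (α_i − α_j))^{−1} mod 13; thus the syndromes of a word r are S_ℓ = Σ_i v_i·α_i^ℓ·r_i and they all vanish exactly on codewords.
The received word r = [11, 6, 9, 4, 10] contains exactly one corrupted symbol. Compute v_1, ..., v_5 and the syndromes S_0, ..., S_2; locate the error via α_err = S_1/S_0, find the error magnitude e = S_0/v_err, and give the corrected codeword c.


S = (10, 11, 3), error at position 5, error magnitude e = 2, c = [11, 6, 9, 4, 8].

Step 1: column multipliers v_i = (∏_{j≠i}(α_i − α_j))^{−1} mod 13.
  i = 1 (α = 4): (4−10)(4−9)(4−2)(4−5) = (−6)·(−5)·2·(−1) = −60 ≡ 5, so v_1 = 5^{−1} = 8 (mod 13).
  i = 2 (α = 10): (10−4)(10−9)(10−2)(10−5) = 6·1·8·5 = 240 ≡ 6, so v_2 = 6^{−1} = 11 (mod 13).
  i = 3 (α = 9): (9−4)(9−10)(9−2)(9−5) = 5·(−1)·7·4 = −140 ≡ 3, so v_3 = 3^{−1} = 9 (mod 13).
  i = 4 (α = 2): (2−4)(2−10)(2−9)(2−5) = (−2)·(−8)·(−7)·(−3) = 336 ≡ 11, so v_4 = 11^{−1} = 6 (mod 13).
  i = 5 (α = 5): (5−4)(5−10)(5−9)(5−2) = 1·(−5)·(−4)·3 = 60 ≡ 8, so v_5 = 8^{−1} = 5 (mod 13).
  v = [8, 11, 9, 6, 5].
Step 2: syndromes of r = [11, 6, 9, 4, 10] (all sums mod 13).
  S_0 = Σ v_i r_i = 8·11 + 11·6 + 9·9 + 6·4 + 5·10 = 309 ≡ 10.
  S_1 = Σ v_i α_i r_i = 8·4·11 + 11·10·6 + 9·9·9 + 6·2·4 + 5·5·10 = 2039 ≡ 11.
  α_i^2 mod 13 = [3, 9, 3, 4, 12].
  S_2 = Σ v_i α_i^2 r_i = 8·3·11 + 11·9·6 + 9·3·9 + 6·4·4 + 5·12·10 = 1797 ≡ 3.
  S = (10, 11, 3) ≠ 0, so r is not a codeword (an error is present).
Step 3: locate the error. For a single error e at position i, S_ℓ = v_i·e·α_i^ℓ, so α_err = S_1/S_0.
  S_0^{−1} = 10^{−1} = 4 (mod 13), so α_err = 11·4 = 44 ≡ 5 = α_5. Error position i = 5.
  Consistency check: S_2/S_1 = 3·6 = 18 ≡ 5 = α_err ✓ (single-error assumption holds).
Step 4: error magnitude e = S_0/v_5 = S_0·∏_{j≠5}(α_5 − α_j) = 10·8 = 80 ≡ 2 (mod 13).
Step 5: correct position 5: c_5 = r_5 − e = 10 − 2 ≡ 8 (mod 13). Hence c = [11, 6, 9, 4, 8].
  Check: interpolating c through the α_i gives m(x) = 10 + 10·x (degree < 2) with m(α_i) = c_i for every i, so c is indeed a codeword.


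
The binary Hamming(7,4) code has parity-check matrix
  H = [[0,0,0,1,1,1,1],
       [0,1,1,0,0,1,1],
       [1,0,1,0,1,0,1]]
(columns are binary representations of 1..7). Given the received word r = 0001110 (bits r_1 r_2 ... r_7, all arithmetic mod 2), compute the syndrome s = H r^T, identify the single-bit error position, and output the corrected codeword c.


s = (1, 1, 1)^T, error position = 7, corrected codeword c = 0001111

Compute s = H r^T mod 2 one row at a time:
  s_1 = 1 + 1 + 1 + 0 = 3 ≡ 1 (mod 2).
  s_2 = 0 + 0 + 1 + 0 = 1 ≡ 1 (mod 2).
  s_3 = 0 + 0 + 1 + 0 = 1 ≡ 1 (mod 2).
s = (1, 1, 1)^T — this equals column 7 of H (binary 111), so error is at position 7.
Correct: flip bit 7 of r = 0001110 to get c = 0001111.


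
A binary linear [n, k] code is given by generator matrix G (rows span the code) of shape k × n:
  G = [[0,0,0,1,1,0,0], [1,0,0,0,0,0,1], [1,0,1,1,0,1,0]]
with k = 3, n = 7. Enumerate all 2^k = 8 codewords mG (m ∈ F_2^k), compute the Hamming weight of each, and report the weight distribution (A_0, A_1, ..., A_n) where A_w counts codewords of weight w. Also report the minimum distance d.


Weight distribution: A_0 = 1, A_2 = 2, A_4 = 5. Minimum distance d = 2.

Enumerate all 2^3 = 8 messages m ∈ F_2^3.
For each, compute codeword c = mG in F_2^7, then tally its weight.
  m = 000 → c = 0000000, weight = 0.
  m = 100 → c = 0001100, weight = 2.
  m = 010 → c = 1000001, weight = 2.
  m = 110 → c = 1001101, weight = 4.
  m = 001 → c = 1011010, weight = 4.
  m = 101 → c = 1010110, weight = 4.
  m = 011 → c = 0011011, weight = 4.
  m = 111 → c = 0010111, weight = 4.
Tally weights:
  weight 0: 1 codewords.
  weight 2: 2 codewords.
  weight 4: 5 codewords.
Minimum distance d = smallest w > 0 with A_w > 0 = 2.
Sanity: Σ A_w = 8 = 2^3 = 8 ✓.


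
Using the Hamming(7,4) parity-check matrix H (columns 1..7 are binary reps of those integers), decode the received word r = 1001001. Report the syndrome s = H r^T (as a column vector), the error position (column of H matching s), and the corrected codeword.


s = (0, 1, 0)^T, error position = 2, corrected codeword c = 1101001

Compute s = H r^T mod 2 one row at a time:
  s_1 = 1 + 0 + 0 + 1 = 2 ≡ 0 (mod 2).
  s_2 = 0 + 0 + 0 + 1 = 1 ≡ 1 (mod 2).
  s_3 = 1 + 0 + 0 + 1 = 2 ≡ 0 (mod 2).
s = (0, 1, 0)^T — this equals column 2 of H (binary 010), so error is at position 2.
Correct: flip bit 2 of r = 1001001 to get c = 1101001.


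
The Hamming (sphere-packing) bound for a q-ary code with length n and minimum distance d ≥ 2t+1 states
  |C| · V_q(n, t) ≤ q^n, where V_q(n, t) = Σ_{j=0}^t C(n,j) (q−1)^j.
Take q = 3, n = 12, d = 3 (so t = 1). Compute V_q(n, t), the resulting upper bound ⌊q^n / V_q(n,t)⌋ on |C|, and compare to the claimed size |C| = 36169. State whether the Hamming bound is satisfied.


V_q(n, t) = 25, q^n = 531441, Hamming bound = 21257, |C| = 36169 > bound (violated).

Step 1: Compute V_q(n, t) = Σ_{j=0}^1 C(n, j) (q−1)^j.
  j = 0: C(12,0)·(2)^0 = 1·1 = 1.
  j = 1: C(12,1)·(2)^1 = 12·2 = 24.
  V_q(n, t) = 1 + 24 = 25.
Step 2: q^n = 3^12 = 531441.
Step 3: Hamming bound ⌊q^n / V_q(n,t)⌋ = ⌊531441/25⌋ = 21257.
Step 4: Compare |C| = 36169 to 21257: violated.
The claimed |C| lies above the Hamming bound, so no 3-ary code of length 12 with d ≥ 3 can have 36169 codewords.


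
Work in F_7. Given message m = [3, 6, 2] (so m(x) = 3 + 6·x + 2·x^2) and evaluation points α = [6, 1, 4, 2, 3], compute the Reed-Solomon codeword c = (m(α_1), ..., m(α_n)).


c = [6, 4, 3, 2, 4]

Message polynomial: m(x) = 3 + 6·x + 2·x^2 (mod 7).
For each evaluation point α_i, compute m(α_i) mod 7:
  α_1 = 6: Horner steps 2 → 4 → 6, so m(6) = 6.
  α_2 = 1: Horner steps 2 → 1 → 4, so m(1) = 4.
  α_3 = 4: Horner steps 2 → 0 → 3, so m(4) = 3.
  α_4 = 2: Horner steps 2 → 3 → 2, so m(2) = 2.
  α_5 = 3: Horner steps 2 → 5 → 4, so m(3) = 4.
Codeword c = [6, 4, 3, 2, 4] ∈ F_7^5.


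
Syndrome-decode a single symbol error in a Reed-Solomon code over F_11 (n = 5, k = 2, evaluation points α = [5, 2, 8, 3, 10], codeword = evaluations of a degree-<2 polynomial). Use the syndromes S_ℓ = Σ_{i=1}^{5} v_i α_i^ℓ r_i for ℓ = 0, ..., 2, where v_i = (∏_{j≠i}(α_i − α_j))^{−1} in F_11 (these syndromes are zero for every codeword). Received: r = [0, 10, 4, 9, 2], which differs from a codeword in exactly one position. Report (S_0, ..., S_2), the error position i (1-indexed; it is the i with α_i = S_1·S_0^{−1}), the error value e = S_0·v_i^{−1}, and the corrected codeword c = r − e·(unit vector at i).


S = (2, 10, 6), error at position 1, error magnitude e = 4, c = [7, 10, 4, 9, 2].

Step 1: column multipliers v_i = (∏_{j≠i}(α_i − α_j))^{−1} mod 11.
  i = 1 (α = 5): (5−2)(5−8)(5−3)(5−10) = 3·(−3)·2·(−5) = 90 ≡ 2, so v_1 = 2^{−1} = 6 (mod 11).
  i = 2 (α = 2): (2−5)(2−8)(2−3)(2−10) = (−3)·(−6)·(−1)·(−8) = 144 ≡ 1, so v_2 = 1^{−1} = 1 (mod 11).
  i = 3 (α = 8): (8−5)(8−2)(8−3)(8−10) = 3·6·5·(−2) = −180 ≡ 7, so v_3 = 7^{−1} = 8 (mod 11).
  i = 4 (α = 3): (3−5)(3−2)(3−8)(3−10) = (−2)·1·(−5)·(−7) = −70 ≡ 7, so v_4 = 7^{−1} = 8 (mod 11).
  i = 5 (α = 10): (10−5)(10−2)(10−8)(10−3) = 5·8·2·7 = 560 ≡ 10, so v_5 = 10^{−1} = 10 (mod 11).
  v = [6, 1, 8, 8, 10].
Step 2: syndromes of r = [0, 10, 4, 9, 2] (all sums mod 11).
  S_0 = Σ v_i r_i = 6·0 + 1·10 + 8·4 + 8·9 + 10·2 = 134 ≡ 2.
  S_1 = Σ v_i α_i r_i = 6·5·0 + 1·2·10 + 8·8·4 + 8·3·9 + 10·10·2 = 692 ≡ 10.
  α_i^2 mod 11 = [3, 4, 9, 9, 1].
  S_2 = Σ v_i α_i^2 r_i = 6·3·0 + 1·4·10 + 8·9·4 + 8·9·9 + 10·1·2 = 996 ≡ 6.
  S = (2, 10, 6) ≠ 0, so r is not a codeword (an error is present).
Step 3: locate the error. For a single error e at position i, S_ℓ = v_i·e·α_i^ℓ, so α_err = S_1/S_0.
  S_0^{−1} = 2^{−1} = 6 (mod 11), so α_err = 10·6 = 60 ≡ 5 = α_1. Error position i = 1.
  Consistency check: S_2/S_1 = 6·10 = 60 ≡ 5 = α_err ✓ (single-error assumption holds).
Step 4: error magnitude e = S_0/v_1 = S_0·∏_{j≠1}(α_1 − α_j) = 2·2 = 4 ≡ 4 (mod 11).
Step 5: correct position 1: c_1 = r_1 − e = 0 − 4 ≡ 7 (mod 11). Hence c = [7, 10, 4, 9, 2].
  Check: interpolating c through the α_i gives m(x) = 1 + 10·x (degree < 2) with m(α_i) = c_i for every i, so c is indeed a codeword.
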